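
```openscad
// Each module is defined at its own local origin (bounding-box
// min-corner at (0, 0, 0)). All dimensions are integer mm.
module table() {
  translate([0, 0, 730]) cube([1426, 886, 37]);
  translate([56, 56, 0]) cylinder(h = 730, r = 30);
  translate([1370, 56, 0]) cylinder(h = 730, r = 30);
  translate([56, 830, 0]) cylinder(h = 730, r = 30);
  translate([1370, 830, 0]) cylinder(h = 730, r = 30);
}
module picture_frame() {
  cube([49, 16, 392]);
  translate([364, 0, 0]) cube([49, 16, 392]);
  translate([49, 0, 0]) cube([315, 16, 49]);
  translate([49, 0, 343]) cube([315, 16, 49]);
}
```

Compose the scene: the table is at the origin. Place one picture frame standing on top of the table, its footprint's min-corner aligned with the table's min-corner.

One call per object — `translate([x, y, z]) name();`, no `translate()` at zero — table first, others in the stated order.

table();
translate([0, 0, 767]) picture_frame();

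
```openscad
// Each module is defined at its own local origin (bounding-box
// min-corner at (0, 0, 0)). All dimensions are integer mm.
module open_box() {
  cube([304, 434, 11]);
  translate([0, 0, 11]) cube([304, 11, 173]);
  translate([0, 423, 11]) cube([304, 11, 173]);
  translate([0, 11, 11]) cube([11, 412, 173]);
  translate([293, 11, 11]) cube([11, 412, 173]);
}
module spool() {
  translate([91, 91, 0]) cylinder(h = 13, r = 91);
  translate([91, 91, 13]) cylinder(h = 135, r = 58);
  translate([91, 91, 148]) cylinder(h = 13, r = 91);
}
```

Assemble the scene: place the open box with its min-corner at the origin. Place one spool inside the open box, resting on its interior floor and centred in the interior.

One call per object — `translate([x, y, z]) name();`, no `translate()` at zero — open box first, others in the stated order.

open_box();
translate([61, 126, 11]) spool();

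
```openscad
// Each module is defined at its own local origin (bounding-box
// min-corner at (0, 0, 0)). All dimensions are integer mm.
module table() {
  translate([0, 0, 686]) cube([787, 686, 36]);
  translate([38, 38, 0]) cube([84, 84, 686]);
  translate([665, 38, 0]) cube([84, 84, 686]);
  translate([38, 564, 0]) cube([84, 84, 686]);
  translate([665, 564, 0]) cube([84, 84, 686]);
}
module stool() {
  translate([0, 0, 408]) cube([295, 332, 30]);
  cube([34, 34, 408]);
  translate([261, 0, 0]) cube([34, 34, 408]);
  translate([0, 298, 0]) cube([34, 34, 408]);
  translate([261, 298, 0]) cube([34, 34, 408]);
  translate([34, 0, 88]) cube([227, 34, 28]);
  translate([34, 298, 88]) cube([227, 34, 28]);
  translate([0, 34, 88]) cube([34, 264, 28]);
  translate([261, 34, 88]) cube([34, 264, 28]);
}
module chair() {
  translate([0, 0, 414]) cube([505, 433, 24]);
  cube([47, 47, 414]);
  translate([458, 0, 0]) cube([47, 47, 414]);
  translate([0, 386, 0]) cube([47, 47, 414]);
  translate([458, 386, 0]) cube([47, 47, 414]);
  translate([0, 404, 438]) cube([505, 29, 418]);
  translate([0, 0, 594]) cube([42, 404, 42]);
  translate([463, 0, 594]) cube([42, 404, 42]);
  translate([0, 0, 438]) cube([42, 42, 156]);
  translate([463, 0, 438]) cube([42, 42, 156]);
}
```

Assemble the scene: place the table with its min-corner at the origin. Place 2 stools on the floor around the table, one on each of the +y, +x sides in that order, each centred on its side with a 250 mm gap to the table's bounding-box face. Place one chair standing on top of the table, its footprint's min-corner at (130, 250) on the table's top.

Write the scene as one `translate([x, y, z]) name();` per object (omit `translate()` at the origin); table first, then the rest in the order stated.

table();
translate([246, 936, 0]) stool();
translate([1037, 177, 0]) stool();
translate([130, 250, 722]) chair();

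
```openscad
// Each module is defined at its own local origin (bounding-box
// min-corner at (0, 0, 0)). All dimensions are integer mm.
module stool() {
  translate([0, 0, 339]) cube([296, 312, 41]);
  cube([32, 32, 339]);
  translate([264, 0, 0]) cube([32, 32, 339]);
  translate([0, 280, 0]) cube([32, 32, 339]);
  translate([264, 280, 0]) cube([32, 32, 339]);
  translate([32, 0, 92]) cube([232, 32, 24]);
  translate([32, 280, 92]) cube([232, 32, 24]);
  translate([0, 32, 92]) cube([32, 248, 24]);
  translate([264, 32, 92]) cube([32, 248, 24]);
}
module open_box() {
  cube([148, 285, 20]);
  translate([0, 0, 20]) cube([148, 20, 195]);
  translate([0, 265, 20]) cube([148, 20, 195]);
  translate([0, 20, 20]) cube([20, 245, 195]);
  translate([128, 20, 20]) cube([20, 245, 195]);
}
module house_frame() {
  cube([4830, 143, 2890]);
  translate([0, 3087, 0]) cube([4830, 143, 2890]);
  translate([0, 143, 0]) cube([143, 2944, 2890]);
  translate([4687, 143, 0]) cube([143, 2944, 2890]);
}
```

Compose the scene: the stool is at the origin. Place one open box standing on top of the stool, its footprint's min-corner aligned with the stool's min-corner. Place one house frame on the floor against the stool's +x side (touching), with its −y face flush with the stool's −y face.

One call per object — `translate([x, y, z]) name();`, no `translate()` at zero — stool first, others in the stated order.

stool();
translate([0, 0, 380]) open_box();
translate([296, 0, 0]) house_frame();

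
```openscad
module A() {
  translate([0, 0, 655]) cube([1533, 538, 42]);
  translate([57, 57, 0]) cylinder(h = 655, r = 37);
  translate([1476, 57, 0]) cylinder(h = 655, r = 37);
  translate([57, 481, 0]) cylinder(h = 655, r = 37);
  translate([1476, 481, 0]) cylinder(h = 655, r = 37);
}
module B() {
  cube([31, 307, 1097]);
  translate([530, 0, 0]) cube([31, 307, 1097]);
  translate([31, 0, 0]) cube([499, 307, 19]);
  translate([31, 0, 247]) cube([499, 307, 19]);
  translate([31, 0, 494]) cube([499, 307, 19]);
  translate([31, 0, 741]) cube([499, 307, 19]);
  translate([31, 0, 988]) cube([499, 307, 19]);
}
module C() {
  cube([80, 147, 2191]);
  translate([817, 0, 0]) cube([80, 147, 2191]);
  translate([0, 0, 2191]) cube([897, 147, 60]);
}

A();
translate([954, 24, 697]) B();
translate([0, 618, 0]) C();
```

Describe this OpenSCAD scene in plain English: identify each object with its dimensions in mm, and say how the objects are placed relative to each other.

A is a table: top 1533 mm (x) × 538 mm (y), 42 mm thick, upper face at z = 697 mm, on four round legs of 74 mm diameter, each leg's bounding box inset 20 mm from the nearest pair of top edges, running from z = 0 to the bottom of the top.

B is an open bookshelf. Two side panels, each 31 mm thick, 307 mm deep and 1097 mm tall, stand 561 mm apart (outside-to-outside). Between them sit 5 shelves, each 19 mm thick and 307 mm deep, spanning the full gap between the sides. The bottom shelf rests on the floor (its underside at z = 0) and the clear gap between one shelf's top and the next shelf's underside is 228 mm.

C is a door frame. The clear opening is 737 mm wide and 2191 mm high. Two 80 mm wide jambs, 147 mm deep, stand either side of the opening from the floor to the top of the opening. A 60 mm thick head sits across the top of both jambs, spanning the full outside width of the frame.

The bookshelf is on top of the table. The door frame is on the floor beside the table on its +y side.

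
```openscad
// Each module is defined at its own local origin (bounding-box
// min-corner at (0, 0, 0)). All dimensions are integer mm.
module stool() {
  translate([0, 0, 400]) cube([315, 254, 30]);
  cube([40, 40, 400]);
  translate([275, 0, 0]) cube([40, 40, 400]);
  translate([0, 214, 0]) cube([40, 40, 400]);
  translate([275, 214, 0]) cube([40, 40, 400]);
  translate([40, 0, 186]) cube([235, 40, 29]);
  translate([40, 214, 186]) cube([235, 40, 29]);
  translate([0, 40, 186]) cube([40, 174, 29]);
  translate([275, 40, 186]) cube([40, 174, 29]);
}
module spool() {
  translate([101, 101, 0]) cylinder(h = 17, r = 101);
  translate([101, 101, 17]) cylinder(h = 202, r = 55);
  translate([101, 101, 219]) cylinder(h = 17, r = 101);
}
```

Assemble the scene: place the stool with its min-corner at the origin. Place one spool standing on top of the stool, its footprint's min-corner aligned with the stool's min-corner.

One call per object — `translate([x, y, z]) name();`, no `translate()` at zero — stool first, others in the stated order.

stool();
translate([0, 0, 430]) spool();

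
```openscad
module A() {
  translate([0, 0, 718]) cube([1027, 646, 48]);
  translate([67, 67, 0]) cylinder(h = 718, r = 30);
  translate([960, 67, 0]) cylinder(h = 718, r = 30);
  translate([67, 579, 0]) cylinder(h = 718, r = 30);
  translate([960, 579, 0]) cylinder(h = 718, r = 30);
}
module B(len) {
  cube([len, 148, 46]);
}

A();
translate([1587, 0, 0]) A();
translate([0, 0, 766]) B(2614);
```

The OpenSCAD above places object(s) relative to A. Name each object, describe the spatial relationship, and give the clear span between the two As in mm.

Second table starts at x = 1587; first ends at x = 1027; clear span = 1587 − 1027 = 560 mm.

A is a table. B is a beam. A beam spans the tops of two tables. The clear span between the two tables is 560 mm.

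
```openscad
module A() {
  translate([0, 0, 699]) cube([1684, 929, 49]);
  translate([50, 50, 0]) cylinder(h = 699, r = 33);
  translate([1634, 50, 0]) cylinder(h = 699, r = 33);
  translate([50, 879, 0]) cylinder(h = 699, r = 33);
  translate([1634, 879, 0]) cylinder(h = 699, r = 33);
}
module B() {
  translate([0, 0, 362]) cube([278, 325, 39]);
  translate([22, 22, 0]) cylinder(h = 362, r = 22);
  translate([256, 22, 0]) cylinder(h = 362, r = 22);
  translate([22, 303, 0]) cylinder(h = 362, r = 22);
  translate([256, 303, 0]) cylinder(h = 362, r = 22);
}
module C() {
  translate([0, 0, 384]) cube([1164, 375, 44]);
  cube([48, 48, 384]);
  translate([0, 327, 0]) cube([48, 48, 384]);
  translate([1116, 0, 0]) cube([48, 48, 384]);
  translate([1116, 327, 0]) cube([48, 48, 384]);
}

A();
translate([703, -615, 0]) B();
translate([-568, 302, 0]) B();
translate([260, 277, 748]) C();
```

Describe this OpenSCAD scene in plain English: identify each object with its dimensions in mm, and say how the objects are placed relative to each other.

A is a rectangular dining table. The top is 1684×929×49 mm with its upper surface at z = 748 mm. It stands on four round legs of 66 mm diameter, each leg's bounding box inset 17 mm from the nearest pair of top edges, running from the floor to the underside of the top.

B is a four-legged stool. The seat is 278×325 mm, 39 mm thick, top at z = 401 mm. It stands on four round legs, each 44 mm in diameter, from z = 0 to the seat underside, each leg's axis is inset half a diameter from the nearest pair of seat edges (so the leg's bounding box is flush with the corner).

C is a bench: a 1164×375 mm seat slab, 44 mm thick, top at z = 428 mm, on four 48×48 mm square legs flush with the seat corners and standing on z = 0.

Two stools sit around the table at the −y, −x sides. The bench is on top of the table, centred.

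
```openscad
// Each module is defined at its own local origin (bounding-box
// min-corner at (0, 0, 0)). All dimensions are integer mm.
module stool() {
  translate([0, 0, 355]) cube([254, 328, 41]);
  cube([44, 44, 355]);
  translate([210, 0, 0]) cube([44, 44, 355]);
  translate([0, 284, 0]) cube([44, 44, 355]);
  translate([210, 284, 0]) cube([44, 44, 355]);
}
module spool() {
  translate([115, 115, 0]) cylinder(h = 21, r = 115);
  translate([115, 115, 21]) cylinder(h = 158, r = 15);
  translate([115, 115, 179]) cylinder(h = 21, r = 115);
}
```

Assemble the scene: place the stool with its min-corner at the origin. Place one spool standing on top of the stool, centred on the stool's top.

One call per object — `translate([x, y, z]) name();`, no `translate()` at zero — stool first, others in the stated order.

stool();
translate([12, 49, 396]) spool();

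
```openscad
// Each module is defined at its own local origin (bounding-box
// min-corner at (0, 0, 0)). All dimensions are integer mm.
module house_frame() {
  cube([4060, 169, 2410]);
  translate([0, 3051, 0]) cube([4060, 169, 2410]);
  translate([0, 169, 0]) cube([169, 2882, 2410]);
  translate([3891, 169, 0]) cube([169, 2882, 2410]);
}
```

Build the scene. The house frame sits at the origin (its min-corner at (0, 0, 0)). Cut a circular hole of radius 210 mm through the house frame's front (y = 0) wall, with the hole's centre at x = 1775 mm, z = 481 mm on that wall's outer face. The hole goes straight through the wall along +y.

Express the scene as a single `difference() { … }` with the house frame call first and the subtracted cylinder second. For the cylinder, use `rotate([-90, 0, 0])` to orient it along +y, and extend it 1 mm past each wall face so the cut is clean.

difference() {
  house_frame();
  translate([1775, -1, 481]) rotate([-90, 0, 0]) cylinder(h = 171, r = 210);
}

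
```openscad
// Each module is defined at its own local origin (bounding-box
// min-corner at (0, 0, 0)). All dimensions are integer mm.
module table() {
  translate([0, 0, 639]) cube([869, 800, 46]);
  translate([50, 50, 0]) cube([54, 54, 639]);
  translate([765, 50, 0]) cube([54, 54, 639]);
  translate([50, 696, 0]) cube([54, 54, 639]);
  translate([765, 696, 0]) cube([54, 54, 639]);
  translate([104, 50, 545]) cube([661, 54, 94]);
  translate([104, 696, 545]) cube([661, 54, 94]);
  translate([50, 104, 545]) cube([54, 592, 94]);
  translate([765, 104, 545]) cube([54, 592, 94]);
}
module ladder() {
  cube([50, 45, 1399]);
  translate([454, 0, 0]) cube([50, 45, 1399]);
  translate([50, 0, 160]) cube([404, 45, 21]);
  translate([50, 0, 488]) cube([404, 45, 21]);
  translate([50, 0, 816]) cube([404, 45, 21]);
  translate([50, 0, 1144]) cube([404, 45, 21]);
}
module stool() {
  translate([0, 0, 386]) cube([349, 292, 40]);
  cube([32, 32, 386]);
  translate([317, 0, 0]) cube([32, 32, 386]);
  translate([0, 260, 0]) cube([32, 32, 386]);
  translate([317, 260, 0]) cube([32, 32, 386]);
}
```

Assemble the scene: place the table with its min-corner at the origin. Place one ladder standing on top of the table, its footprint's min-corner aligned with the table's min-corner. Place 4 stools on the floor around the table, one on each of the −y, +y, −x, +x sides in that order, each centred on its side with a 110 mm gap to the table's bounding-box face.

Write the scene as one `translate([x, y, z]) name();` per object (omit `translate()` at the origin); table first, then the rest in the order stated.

table();
translate([0, 0, 685]) ladder();
translate([260, -402, 0]) stool();
translate([260, 910, 0]) stool();
translate([-459, 254, 0]) stool();
translate([979, 254, 0]) stool();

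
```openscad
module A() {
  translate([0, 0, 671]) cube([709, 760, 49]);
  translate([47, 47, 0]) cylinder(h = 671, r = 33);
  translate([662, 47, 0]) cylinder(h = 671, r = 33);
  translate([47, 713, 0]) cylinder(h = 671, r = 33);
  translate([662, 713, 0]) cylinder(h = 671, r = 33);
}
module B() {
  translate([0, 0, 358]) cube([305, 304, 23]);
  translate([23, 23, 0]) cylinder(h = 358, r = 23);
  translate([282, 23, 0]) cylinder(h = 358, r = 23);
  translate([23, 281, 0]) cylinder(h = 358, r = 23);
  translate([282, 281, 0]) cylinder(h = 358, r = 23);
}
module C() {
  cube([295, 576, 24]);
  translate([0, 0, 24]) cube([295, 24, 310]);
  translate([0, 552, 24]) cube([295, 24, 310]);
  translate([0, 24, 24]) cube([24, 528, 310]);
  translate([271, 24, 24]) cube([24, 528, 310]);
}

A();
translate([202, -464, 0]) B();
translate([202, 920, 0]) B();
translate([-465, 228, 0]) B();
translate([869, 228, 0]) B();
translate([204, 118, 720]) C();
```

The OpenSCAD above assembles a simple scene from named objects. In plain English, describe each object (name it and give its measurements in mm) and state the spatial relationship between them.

A is a rectangular dining table. The top is 709×760×49 mm with its upper surface at z = 720 mm. It stands on four round legs of 66 mm diameter, each leg's bounding box inset 14 mm from the nearest pair of top edges, running from the floor to the underside of the top.

B is a simple wooden stool: a rectangular seat 305 mm (x) by 304 mm (y), 23 mm thick, top face at z = 381 mm, on four round legs, each 46 mm in diameter. The legs rest on z = 0, each leg's axis is inset half a diameter from the nearest pair of seat edges (so the leg's bounding box is flush with the corner).

C is an open-topped rectangular box: outside dimensions 295×576×334 mm, with a uniform wall and base thickness of 24 mm. The base is a full 295×576 slab on the floor; four walls sit on top of the base. The front and back walls (the −y and +y sides) span the full width; the two side walls fit between them.

Four stools sit around the table at the −y, +y, −x, +x sides. The open box is on top of the table.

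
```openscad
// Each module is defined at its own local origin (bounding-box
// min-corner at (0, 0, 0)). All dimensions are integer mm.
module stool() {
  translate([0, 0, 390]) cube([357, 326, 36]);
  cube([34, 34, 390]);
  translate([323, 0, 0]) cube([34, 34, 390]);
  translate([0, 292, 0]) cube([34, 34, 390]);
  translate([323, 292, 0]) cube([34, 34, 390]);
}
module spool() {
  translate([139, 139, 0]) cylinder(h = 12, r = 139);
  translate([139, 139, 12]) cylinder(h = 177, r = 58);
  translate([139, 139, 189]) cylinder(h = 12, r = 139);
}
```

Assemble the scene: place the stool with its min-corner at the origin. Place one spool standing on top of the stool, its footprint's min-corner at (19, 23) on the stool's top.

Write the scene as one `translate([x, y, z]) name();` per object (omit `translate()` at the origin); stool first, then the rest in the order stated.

stool();
translate([19, 23, 426]) spool();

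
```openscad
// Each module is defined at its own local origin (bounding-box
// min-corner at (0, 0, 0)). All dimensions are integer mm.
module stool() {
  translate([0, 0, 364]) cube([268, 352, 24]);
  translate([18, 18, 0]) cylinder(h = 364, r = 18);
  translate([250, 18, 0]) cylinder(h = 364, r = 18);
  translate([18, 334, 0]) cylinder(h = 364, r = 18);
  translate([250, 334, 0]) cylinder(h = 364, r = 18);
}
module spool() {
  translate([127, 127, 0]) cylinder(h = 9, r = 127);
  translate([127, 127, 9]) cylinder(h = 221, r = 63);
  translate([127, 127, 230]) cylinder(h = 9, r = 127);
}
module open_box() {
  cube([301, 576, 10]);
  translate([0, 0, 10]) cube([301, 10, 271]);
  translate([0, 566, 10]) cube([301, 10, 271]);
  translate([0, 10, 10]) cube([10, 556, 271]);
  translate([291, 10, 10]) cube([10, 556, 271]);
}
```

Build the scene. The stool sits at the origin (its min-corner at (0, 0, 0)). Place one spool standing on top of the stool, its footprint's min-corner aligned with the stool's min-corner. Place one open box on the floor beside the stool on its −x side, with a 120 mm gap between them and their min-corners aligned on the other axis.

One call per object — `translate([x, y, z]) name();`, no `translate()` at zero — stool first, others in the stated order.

stool();
translate([0, 0, 388]) spool();
translate([-421, 0, 0]) open_box();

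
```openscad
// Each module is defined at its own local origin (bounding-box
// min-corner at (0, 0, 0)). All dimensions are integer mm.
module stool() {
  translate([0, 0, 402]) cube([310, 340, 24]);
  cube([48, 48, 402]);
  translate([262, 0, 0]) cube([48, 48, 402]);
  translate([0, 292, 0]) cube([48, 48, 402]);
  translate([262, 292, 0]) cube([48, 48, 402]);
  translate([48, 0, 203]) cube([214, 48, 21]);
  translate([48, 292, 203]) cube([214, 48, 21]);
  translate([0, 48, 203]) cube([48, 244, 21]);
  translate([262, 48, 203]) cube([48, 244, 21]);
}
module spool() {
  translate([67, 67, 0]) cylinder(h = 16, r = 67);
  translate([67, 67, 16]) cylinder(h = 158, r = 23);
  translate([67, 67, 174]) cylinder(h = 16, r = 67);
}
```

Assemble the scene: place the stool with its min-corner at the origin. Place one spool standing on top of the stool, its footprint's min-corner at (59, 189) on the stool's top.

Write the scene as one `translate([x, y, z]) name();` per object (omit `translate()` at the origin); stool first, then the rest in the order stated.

stool();
translate([59, 189, 426]) spool();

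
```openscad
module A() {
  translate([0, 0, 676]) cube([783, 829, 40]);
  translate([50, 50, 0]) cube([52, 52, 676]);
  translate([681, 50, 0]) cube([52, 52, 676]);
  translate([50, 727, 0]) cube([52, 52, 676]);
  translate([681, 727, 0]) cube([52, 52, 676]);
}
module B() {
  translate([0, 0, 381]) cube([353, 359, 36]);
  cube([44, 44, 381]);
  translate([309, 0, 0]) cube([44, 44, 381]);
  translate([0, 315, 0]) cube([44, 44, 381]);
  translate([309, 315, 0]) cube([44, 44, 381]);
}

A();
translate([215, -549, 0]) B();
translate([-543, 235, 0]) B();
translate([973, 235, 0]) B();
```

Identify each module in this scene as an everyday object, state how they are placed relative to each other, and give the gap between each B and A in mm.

A is a table. B is a stool. Three stools sit around the table at the −y, −x, +x sides. The gap between each stool and the table is 190 mm.

Each stool's nearest face is 190 mm from the table's bounding box.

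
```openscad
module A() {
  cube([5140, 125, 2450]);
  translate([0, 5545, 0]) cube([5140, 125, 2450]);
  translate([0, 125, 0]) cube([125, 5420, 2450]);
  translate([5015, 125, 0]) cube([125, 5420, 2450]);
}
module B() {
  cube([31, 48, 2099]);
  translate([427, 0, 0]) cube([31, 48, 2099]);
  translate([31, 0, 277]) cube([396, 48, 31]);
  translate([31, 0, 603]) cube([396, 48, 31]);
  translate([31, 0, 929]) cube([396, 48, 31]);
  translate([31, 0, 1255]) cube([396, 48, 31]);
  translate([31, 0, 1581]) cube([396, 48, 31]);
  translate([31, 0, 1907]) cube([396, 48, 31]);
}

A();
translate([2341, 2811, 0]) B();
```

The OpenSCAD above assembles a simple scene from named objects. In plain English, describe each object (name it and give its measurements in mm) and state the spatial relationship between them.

A is a box-shaped house frame (walls only): outside footprint 5140×5670 mm, wall height 2450 mm, wall thickness 125 mm. The two y-facing walls run the full x-width; the two x-facing walls fit between the inner faces of the y-facing walls.

B is a straight ladder. Two 31×48 mm vertical rails, 2099 mm tall, stand 458 mm apart (outside-to-outside) with their front faces coplanar on the −y side. 6 rungs, each 48 mm deep and 31 mm tall, span between the inner faces of the rails, front faces flush with the rails. The lowest rung's underside is at z = 277 mm and rungs are spaced 326 mm apart (underside to underside).

The ladder sits inside the house frame, centred.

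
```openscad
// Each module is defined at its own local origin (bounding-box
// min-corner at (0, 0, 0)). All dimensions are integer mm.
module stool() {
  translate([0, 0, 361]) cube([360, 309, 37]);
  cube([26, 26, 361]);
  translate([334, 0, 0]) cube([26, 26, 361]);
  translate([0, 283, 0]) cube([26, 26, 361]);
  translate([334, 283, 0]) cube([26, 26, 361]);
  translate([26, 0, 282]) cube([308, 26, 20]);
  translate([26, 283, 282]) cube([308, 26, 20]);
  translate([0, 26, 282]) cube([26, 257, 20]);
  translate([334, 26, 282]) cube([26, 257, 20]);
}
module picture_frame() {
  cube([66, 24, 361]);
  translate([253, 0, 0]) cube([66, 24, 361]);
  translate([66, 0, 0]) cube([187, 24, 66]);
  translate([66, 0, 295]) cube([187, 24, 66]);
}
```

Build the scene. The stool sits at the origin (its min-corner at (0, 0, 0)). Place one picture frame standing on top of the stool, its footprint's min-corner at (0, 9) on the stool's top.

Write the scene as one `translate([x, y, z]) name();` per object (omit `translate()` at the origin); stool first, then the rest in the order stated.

stool();
translate([0, 9, 398]) picture_frame();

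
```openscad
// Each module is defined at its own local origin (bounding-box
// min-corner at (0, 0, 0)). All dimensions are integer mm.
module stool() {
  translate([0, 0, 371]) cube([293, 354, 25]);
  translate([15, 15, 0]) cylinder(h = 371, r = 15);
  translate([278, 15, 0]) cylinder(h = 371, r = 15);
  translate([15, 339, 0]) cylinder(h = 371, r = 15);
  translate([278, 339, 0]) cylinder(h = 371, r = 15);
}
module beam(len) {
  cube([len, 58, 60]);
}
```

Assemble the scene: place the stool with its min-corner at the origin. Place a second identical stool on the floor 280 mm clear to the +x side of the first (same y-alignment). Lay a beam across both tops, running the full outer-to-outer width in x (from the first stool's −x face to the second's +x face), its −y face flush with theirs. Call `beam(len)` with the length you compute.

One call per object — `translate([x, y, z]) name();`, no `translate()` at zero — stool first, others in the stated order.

stool();
translate([573, 0, 0]) stool();
translate([0, 0, 396]) beam(866);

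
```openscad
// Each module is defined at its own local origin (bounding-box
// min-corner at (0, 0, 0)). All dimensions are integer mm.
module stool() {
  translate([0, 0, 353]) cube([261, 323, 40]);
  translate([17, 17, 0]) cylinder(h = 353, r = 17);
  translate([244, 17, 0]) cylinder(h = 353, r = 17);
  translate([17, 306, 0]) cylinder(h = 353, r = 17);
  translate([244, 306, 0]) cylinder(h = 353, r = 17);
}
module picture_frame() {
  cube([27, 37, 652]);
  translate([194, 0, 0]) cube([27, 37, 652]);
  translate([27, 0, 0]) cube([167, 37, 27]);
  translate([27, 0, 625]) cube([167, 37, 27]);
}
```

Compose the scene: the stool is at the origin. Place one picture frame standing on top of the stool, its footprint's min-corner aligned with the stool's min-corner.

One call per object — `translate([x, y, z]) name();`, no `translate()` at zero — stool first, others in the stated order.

stool();
translate([0, 0, 393]) picture_frame();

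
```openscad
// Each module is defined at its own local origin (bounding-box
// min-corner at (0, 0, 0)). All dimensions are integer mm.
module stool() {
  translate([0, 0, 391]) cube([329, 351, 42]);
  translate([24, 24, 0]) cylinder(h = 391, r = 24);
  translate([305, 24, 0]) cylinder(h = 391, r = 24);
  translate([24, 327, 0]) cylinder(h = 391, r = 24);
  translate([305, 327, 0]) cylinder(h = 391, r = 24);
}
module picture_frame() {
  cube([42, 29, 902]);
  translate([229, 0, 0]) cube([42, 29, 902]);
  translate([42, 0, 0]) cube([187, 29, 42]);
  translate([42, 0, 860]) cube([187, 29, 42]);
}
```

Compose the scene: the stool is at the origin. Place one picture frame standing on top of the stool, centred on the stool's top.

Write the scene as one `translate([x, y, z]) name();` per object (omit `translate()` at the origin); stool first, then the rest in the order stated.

stool();
translate([29, 161, 433]) picture_frame();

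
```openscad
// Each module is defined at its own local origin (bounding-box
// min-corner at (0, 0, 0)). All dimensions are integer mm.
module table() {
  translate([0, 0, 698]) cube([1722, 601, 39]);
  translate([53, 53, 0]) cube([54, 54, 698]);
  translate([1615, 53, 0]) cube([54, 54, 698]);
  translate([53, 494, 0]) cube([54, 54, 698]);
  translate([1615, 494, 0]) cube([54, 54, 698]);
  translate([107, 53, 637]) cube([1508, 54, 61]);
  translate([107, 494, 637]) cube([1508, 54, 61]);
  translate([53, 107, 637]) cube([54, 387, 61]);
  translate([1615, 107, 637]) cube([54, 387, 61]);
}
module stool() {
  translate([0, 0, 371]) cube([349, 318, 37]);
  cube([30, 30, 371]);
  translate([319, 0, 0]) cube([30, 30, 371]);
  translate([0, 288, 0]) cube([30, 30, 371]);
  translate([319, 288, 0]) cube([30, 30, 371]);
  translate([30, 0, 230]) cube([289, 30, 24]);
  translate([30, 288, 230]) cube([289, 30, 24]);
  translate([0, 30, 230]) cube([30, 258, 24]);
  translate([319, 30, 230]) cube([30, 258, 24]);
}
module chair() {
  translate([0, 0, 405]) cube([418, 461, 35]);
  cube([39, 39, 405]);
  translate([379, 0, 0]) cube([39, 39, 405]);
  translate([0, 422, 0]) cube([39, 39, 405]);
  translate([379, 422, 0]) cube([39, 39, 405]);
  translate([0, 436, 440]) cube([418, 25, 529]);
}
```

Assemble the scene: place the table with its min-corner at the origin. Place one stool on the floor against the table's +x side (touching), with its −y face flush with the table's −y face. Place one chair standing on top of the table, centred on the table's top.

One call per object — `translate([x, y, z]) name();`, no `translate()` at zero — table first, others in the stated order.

table();
translate([1722, 0, 0]) stool();
translate([652, 70, 737]) chair();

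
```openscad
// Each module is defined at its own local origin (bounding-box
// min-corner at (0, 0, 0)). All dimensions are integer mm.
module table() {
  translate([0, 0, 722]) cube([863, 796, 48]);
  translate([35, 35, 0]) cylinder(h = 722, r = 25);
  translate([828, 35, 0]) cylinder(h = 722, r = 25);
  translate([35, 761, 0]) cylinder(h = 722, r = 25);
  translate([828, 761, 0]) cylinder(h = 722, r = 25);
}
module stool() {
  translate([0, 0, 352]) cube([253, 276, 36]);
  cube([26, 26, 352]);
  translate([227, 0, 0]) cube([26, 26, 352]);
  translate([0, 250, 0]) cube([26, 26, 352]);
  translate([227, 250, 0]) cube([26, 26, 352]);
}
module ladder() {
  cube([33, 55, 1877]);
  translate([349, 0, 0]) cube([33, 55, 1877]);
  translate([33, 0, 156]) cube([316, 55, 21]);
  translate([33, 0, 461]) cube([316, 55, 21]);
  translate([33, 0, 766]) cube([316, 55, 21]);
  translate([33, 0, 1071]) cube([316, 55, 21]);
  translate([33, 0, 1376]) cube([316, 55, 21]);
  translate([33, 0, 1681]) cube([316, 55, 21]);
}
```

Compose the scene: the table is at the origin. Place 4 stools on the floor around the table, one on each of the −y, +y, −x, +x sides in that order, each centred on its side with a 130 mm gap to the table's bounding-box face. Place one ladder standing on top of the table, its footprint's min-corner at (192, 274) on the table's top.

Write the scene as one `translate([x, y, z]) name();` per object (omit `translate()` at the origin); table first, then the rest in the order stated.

table();
translate([305, -406, 0]) stool();
translate([305, 926, 0]) stool();
translate([-383, 260, 0]) stool();
translate([993, 260, 0]) stool();
translate([192, 274, 770]) ladder();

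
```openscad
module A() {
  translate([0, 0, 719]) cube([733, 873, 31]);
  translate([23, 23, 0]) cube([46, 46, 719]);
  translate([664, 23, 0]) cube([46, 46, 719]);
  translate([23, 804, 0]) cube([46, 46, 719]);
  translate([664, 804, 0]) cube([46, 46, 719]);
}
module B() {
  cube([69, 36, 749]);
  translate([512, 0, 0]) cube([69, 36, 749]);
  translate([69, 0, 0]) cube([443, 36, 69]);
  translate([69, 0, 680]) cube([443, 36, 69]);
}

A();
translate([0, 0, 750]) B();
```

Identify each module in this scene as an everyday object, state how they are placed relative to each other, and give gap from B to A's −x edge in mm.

A is a table. B is a picture frame. The picture frame is on top of the table. The gap from the picture frame to the table's −x edge is 0 mm.

The picture frame's min-x is at 0; the table's min-x is 0; gap = 0 mm.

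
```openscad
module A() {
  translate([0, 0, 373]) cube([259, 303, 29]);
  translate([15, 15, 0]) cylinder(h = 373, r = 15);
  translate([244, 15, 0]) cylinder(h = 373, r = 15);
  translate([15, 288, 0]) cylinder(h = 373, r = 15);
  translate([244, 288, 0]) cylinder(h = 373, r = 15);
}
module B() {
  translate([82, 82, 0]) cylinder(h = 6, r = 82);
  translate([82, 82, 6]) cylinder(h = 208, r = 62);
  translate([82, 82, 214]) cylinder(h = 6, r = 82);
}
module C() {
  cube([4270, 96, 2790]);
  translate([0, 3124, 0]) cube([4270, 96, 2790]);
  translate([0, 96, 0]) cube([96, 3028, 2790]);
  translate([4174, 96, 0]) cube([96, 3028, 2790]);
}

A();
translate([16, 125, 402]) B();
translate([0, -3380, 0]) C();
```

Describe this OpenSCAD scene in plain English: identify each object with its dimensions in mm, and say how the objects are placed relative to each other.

A is a four-legged stool. The seat is 259×303 mm, 29 mm thick, top at z = 402 mm. It stands on four round legs, each 30 mm in diameter, from z = 0 to the seat underside, each leg's axis is inset half a diameter from the nearest pair of seat edges (so the leg's bounding box is flush with the corner).

B is a spool: two coaxial disc flanges of radius 82 mm and thickness 6 mm, joined by a core cylinder of radius 62 mm and height 208 mm. The lower flange rests on z = 0 and the three cylinders share a vertical axis.

C is the wall frame of a small rectangular building: four walls, each 2790 mm tall and 96 mm thick, enclosing a footprint 4270 mm (x) by 3220 mm (y) outside-to-outside, with no floor or roof. The front and back walls (the −y and +y sides) span the full width; the two side walls fit between them.

The spool is on top of the stool. The house frame is on the floor beside the stool on its −y side.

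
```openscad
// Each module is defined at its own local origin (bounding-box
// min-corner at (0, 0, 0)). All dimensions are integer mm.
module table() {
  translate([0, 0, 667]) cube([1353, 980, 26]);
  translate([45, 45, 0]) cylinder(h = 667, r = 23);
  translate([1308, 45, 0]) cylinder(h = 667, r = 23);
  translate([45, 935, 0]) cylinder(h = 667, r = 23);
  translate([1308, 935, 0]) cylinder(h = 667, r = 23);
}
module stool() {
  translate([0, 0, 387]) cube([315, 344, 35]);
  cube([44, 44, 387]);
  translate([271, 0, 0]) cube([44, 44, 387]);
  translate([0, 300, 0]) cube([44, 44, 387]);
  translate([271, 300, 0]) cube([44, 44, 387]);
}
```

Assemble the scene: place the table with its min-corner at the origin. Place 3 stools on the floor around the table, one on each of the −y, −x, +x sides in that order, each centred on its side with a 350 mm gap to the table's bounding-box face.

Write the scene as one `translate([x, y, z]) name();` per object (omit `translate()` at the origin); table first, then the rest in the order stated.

table();
translate([519, -694, 0]) stool();
translate([-665, 318, 0]) stool();
translate([1703, 318, 0]) stool();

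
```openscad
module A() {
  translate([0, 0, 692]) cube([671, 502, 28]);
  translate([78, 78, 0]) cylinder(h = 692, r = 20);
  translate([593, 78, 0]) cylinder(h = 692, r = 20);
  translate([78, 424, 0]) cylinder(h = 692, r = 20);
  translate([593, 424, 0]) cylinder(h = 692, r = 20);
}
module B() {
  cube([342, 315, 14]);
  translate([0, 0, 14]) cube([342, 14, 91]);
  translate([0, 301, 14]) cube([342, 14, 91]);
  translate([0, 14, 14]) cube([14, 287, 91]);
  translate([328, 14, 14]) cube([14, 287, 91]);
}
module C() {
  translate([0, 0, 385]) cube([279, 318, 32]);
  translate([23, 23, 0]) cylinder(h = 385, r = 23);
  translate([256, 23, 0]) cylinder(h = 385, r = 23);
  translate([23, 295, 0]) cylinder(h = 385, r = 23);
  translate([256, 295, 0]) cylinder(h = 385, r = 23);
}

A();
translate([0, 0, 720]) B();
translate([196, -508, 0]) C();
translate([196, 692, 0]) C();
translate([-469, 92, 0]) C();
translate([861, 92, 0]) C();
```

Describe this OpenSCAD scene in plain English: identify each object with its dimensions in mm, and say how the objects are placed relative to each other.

A is a table with a 671×502 mm rectangular top, 28 mm thick, top surface at z = 720 mm, supported by four round legs of 40 mm diameter, each leg's bounding box inset 58 mm from the nearest pair of top edges, running from the floor.

B is an open-topped rectangular box: outside dimensions 342×315×105 mm, with a uniform wall and base thickness of 14 mm. The base is a full 342×315 slab on the floor; four walls sit on top of the base. The front and back walls (the −y and +y sides) span the full width; the two side walls fit between them.

C is a four-legged stool. The seat is a 279×318×32 mm slab whose top surface is at z = 417 mm; four round legs, each 46 mm in diameter, run from the floor (z = 0) to the underside of the seat, each leg's axis is inset half a diameter from the nearest pair of seat edges (so the leg's bounding box is flush with the corner).

The open box is on top of the table. Four stools sit around the table at the −y, +y, −x, +x sides.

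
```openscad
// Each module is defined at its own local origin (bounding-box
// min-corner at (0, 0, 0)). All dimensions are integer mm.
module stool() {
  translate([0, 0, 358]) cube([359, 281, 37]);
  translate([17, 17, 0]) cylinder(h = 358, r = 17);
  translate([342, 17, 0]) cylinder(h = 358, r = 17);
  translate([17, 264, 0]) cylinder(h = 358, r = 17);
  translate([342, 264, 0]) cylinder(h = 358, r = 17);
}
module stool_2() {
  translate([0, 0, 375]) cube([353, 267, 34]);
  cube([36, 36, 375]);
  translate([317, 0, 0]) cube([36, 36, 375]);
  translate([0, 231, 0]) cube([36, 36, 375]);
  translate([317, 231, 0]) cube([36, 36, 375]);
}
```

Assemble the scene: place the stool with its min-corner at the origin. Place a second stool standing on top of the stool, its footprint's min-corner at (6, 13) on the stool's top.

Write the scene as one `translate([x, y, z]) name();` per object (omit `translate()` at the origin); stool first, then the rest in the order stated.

stool();
translate([6, 13, 395]) stool_2();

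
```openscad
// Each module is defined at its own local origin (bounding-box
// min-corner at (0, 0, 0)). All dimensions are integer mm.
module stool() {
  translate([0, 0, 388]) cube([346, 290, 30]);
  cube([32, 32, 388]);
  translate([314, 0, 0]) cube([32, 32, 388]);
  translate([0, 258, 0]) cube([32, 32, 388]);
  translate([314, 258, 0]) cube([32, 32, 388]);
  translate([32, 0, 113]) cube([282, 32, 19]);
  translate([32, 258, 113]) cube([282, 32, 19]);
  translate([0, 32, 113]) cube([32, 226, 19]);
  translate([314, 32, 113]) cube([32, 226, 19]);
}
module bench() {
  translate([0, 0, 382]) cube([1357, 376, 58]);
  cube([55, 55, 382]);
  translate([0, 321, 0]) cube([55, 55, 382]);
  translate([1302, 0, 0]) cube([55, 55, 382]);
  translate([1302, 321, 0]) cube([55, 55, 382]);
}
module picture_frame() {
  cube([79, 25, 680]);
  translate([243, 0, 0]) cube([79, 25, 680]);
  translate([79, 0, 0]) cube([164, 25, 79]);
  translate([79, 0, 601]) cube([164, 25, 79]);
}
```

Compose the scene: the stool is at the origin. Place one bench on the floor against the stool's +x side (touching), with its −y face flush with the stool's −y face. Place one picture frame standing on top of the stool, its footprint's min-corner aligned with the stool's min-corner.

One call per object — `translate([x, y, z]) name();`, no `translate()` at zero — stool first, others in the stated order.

stool();
translate([346, 0, 0]) bench();
translate([0, 0, 418]) picture_frame();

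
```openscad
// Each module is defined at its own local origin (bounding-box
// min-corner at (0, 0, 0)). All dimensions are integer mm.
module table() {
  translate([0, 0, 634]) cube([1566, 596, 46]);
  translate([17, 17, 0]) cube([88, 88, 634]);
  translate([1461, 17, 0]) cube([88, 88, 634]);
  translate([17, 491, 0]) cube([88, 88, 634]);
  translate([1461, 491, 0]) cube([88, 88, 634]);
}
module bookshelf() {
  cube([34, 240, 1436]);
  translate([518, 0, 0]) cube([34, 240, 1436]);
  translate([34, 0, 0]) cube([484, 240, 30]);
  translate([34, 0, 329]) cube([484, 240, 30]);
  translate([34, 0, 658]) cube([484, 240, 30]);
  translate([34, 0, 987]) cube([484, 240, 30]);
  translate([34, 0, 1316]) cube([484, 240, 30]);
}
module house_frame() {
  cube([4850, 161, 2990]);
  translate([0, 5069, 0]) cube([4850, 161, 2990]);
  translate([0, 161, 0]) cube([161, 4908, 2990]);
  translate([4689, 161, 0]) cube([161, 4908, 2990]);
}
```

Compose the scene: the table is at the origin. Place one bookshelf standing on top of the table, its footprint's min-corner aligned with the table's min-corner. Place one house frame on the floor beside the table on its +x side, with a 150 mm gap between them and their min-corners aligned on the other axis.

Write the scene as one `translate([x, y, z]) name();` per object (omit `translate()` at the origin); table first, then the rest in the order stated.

table();
translate([0, 0, 680]) bookshelf();
translate([1716, 0, 0]) house_frame();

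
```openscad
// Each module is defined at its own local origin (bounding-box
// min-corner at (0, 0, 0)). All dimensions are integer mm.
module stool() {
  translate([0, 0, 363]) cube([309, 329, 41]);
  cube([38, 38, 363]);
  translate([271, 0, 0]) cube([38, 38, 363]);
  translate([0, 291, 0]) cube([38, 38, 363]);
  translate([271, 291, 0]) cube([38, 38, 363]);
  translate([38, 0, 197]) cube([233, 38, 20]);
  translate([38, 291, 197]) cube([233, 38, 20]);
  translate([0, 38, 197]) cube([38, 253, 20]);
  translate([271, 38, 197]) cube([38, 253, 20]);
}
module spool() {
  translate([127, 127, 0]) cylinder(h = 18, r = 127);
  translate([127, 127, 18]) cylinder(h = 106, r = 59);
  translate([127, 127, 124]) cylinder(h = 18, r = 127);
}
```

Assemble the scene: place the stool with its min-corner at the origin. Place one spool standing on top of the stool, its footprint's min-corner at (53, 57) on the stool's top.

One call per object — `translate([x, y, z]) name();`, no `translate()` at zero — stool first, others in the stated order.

stool();
translate([53, 57, 404]) spool();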